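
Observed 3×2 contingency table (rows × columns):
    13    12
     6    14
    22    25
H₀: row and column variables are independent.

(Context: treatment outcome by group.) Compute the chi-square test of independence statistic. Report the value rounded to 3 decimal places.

Row totals [25, 20, 47], col totals [41, 51], n=92
χ² = (13−11.14)²/11.14 + (12−13.86)²/13.86 + (6−8.91)²/8.91 + (14−11.09)²/11.09 + (22−20.95)²/20.95 + (25−26.05)²/26.05 = 2.3726
df = 2

test statistic = 2.373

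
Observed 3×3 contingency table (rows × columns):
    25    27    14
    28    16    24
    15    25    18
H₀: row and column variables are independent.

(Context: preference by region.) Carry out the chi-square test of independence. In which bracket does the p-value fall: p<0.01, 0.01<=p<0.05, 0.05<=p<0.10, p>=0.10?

p-value bracket: 0.05<=p<0.10

Row totals [66, 68, 58], col totals [68, 68, 56], n=192
χ² = (25−23.38)²/23.38 + (27−23.38)²/23.38 + (14−19.25)²/19.25 + (28−24.08)²/24.08 + (16−24.08)²/24.08 + (24−19.83)²/19.83 + (15−20.54)²/20.54 + (25−20.54)²/20.54 + (18−16.92)²/16.92 = 8.8644
df = 4
p-value (upper-tail) = 0.06458
→ bracket: 0.05<=p<0.10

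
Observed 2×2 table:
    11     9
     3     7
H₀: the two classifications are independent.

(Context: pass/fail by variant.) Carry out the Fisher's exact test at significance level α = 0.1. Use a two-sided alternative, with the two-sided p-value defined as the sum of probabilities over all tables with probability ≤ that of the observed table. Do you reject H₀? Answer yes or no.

reject H₀: no

Margins: r₁=20, r₂=10, c₁=14, c₂=16, n=30
p_obs = C(20,11)·C(10,3)/C(30,14); sum pmf over tables with pmf ≤ p_obs
p-value (two-sided) = 0.26024
At α=0.1: p ≥ α → fail to reject H₀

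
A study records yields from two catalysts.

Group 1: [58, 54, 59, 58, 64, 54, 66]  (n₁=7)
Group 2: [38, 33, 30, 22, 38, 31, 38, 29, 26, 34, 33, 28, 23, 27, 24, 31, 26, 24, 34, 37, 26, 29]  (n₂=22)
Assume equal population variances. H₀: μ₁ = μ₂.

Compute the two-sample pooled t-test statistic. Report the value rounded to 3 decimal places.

test statistic = 13.425

x̄₁=59.000, s₁=4.583, n₁=7
x̄₂=30.045, s₂=5.075, n₂=22
s_p² = [6·4.583² + 21·5.075²]/27 = 24.7020
SE = √(s_p²·(1/7+1/22)) = 2.1568
t = (59.000−30.045)/2.1568 = 13.4249
df = 27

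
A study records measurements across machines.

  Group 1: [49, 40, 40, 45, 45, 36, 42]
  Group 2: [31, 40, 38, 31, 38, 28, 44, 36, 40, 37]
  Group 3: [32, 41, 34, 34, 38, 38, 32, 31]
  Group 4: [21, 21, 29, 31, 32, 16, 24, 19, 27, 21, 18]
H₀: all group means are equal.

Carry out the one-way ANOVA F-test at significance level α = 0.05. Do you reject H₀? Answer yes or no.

Group means [42.43, 36.30, 35.00, 23.55], grand mean 33.306
SSB = Σnᵢ(x̄ᵢ−x̄)² = 1743.097; SSW = ΣΣ(x−x̄ᵢ)² = 714.542
MSB = 1743.097/3 = 581.0324; MSW = 714.542/32 = 22.3294
F = MSB/MSW = 26.0209
df = (3, 32)
p-value (upper-tail) = 0.00000
At α=0.05: p < α → reject H₀

reject H₀: yes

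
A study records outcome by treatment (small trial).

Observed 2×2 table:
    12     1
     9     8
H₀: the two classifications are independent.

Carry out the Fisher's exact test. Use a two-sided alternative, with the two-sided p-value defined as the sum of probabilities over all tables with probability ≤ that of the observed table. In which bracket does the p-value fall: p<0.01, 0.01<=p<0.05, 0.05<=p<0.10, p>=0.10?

Margins: r₁=13, r₂=17, c₁=21, c₂=9, n=30
p_obs = C(13,12)·C(17,9)/C(30,21); sum pmf over tables with pmf ≤ p_obs
p-value (two-sided) = 0.04168
→ bracket: 0.01<=p<0.05

p-value bracket: 0.01<=p<0.05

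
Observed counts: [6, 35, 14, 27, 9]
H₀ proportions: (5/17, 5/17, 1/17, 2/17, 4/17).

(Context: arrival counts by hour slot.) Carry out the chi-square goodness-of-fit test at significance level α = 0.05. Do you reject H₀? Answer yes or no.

reject H₀: yes

n = 91; E_i = n·p_i = [26.76, 26.76, 5.35, 10.71, 21.41]
χ² = (6−26.76)²/26.76 + (35−26.76)²/26.76 + (14−5.35)²/5.35 + (27−10.71)²/10.71 + (9−21.41)²/21.41 = 64.6060
df = 4
p-value (upper-tail) = 0.00000
At α=0.05: p < α → reject H₀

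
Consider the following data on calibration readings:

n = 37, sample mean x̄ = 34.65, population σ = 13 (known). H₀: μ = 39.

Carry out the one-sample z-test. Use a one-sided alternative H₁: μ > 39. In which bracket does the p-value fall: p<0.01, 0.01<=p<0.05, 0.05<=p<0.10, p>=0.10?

p-value bracket: p>=0.10

SE = σ/√n = 13/√37 = 2.1372
z = (x̄−μ₀)/SE = (34.65−39)/2.1372 = -2.0354
p-value (one-sided, H₁ greater) = 0.97909
→ bracket: p>=0.10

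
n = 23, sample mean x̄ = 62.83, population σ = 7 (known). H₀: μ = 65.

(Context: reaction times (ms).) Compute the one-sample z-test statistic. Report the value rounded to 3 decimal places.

test statistic = -1.487

SE = σ/√n = 7/√23 = 1.4596
z = (x̄−μ₀)/SE = (62.83−65)/1.4596 = -1.4867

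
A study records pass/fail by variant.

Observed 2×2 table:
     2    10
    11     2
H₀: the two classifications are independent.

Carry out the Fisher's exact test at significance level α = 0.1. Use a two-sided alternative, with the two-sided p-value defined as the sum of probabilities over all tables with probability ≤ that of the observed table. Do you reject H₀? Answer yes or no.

Margins: r₁=12, r₂=13, c₁=13, c₂=12, n=25
p_obs = C(12,2)·C(13,11)/C(25,13); sum pmf over tables with pmf ≤ p_obs
p-value (two-sided) = 0.00120
At α=0.1: p < α → reject H₀

reject H₀: yes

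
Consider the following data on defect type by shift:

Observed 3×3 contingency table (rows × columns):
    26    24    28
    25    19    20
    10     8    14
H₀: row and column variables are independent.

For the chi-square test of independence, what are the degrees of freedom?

df = (r−1)(c−1) = (3−1)·(3−1) = 4

degrees of freedom = 4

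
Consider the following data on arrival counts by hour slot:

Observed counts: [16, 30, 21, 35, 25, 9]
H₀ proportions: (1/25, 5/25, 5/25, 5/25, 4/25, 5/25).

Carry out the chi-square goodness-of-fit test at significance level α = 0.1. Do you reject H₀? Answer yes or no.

n = 136; E_i = n·p_i = [5.44, 27.20, 27.20, 27.20, 21.76, 27.20]
χ² = (16−5.44)²/5.44 + (30−27.20)²/27.20 + (21−27.20)²/27.20 + (35−27.20)²/27.20 + (25−21.76)²/21.76 + (9−27.20)²/27.20 = 37.0974
df = 5
p-value (upper-tail) = 0.00000
At α=0.1: p < α → reject H₀

reject H₀: yes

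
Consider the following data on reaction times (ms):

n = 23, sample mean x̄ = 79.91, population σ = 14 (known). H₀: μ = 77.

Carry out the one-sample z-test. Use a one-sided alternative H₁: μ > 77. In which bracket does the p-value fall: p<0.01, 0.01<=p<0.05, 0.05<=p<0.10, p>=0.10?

SE = σ/√n = 14/√23 = 2.9192
z = (x̄−μ₀)/SE = (79.91−77)/2.9192 = 0.9968
p-value (one-sided, H₁ greater) = 0.15942
→ bracket: p>=0.10

p-value bracket: p>=0.10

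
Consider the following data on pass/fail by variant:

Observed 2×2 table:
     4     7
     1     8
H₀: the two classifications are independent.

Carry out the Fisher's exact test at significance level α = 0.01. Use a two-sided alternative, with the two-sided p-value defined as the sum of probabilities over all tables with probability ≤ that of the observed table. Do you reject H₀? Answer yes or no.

reject H₀: no

Margins: r₁=11, r₂=9, c₁=5, c₂=15, n=20
p_obs = C(11,4)·C(9,1)/C(20,5); sum pmf over tables with pmf ≤ p_obs
p-value (two-sided) = 0.31889
At α=0.01: p ≥ α → fail to reject H₀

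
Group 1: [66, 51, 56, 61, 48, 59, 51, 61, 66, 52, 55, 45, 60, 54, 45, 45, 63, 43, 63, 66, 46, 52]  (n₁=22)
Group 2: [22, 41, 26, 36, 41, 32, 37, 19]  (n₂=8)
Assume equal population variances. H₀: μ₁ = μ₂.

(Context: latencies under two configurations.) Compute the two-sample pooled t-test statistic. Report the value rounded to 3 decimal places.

x̄₁=54.909, s₁=7.653, n₁=22
x̄₂=31.750, s₂=8.515, n₂=8
s_p² = [21·7.653² + 7·8.515²]/28 = 62.0471
SE = √(s_p²·(1/22+1/8)) = 3.2521
t = (54.909−31.750)/3.2521 = 7.1213
df = 28

test statistic = 7.121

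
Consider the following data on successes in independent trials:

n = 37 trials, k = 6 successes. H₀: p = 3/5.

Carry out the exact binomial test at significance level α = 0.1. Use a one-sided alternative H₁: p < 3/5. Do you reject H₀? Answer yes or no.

Exact binomial: n=37, k=6, p₀=3/5=0.6000
P(X≤6) from Σ C(n,i)·p₀^i·(1−p₀)^(n−i)
p-value (one-sided, H₁ less) = 0.00000
At α=0.1: p < α → reject H₀

reject H₀: yes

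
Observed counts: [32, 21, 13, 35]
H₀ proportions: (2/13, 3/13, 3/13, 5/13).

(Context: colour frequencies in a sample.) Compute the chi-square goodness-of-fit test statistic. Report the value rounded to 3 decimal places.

n = 101; E_i = n·p_i = [15.54, 23.31, 23.31, 38.85]
χ² = (32−15.54)²/15.54 + (21−23.31)²/23.31 + (13−23.31)²/23.31 + (35−38.85)²/38.85 = 22.6073
df = 3

test statistic = 22.607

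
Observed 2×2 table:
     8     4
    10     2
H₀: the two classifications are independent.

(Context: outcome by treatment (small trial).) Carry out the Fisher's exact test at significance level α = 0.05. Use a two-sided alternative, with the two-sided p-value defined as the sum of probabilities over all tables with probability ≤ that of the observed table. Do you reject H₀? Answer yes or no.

reject H₀: no

Margins: r₁=12, r₂=12, c₁=18, c₂=6, n=24
p_obs = C(12,8)·C(12,10)/C(24,18); sum pmf over tables with pmf ≤ p_obs
p-value (two-sided) = 0.64041
At α=0.05: p ≥ α → fail to reject H₀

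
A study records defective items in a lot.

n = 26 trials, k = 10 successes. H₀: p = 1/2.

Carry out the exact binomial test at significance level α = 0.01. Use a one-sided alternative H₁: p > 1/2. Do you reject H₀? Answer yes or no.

reject H₀: no

Exact binomial: n=26, k=10, p₀=1/2=0.5000
P(X≥10) from Σ C(n,i)·p₀^i·(1−p₀)^(n−i)
p-value (one-sided, H₁ greater) = 0.91568
At α=0.01: p ≥ α → fail to reject H₀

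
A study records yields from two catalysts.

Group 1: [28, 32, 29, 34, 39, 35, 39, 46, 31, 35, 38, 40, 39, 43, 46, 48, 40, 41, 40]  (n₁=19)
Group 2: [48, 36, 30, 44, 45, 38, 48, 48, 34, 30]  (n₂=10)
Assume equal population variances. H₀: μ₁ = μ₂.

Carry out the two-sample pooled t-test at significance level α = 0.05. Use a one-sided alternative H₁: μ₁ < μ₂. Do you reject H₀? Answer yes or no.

reject H₀: no

x̄₁=38.053, s₁=5.662, n₁=19
x̄₂=40.100, s₂=7.370, n₂=10
s_p² = [18·5.662² + 9·7.370²]/27 = 39.4758
SE = √(s_p²·(1/19+1/10)) = 2.4546
t = (38.053−40.100)/2.4546 = -0.8341
df = 27
p-value (one-sided, H₁ less) = 0.20578
At α=0.05: p ≥ α → fail to reject H₀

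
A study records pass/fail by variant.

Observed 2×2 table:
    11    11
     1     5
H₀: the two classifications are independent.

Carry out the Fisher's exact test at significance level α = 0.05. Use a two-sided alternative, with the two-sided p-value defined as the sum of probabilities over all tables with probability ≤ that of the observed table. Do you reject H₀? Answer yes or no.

Margins: r₁=22, r₂=6, c₁=12, c₂=16, n=28
p_obs = C(22,11)·C(6,1)/C(28,12); sum pmf over tables with pmf ≤ p_obs
p-value (two-sided) = 0.19648
At α=0.05: p ≥ α → fail to reject H₀

reject H₀: no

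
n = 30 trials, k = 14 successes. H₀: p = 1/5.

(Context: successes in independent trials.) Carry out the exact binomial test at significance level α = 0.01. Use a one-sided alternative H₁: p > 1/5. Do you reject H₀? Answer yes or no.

reject H₀: yes

Exact binomial: n=30, k=14, p₀=1/5=0.2000
P(X≥14) from Σ C(n,i)·p₀^i·(1−p₀)^(n−i)
p-value (one-sided, H₁ greater) = 0.00090
At α=0.01: p < α → reject H₀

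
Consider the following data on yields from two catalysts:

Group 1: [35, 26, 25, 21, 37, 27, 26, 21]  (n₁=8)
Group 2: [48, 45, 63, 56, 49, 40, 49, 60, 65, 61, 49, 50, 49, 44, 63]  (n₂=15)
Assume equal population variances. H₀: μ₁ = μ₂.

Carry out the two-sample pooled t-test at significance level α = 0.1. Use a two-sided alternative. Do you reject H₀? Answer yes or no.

x̄₁=27.250, s₁=5.874, n₁=8
x̄₂=52.733, s₂=7.914, n₂=15
s_p² = [7·5.874² + 14·7.914²]/21 = 53.2587
SE = √(s_p²·(1/8+1/15)) = 3.1950
t = (27.250−52.733)/3.1950 = -7.9760
df = 21
p-value (two-sided) = 0.00000
At α=0.1: p < α → reject H₀

reject H₀: yes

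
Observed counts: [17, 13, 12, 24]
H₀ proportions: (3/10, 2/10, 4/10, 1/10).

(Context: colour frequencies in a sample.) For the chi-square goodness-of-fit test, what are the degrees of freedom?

degrees of freedom = 3

df = k − 1 = 4 − 1 = 3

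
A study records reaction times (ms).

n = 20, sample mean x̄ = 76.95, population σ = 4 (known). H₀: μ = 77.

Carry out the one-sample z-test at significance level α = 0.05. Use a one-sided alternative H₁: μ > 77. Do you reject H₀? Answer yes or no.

SE = σ/√n = 4/√20 = 0.8944
z = (x̄−μ₀)/SE = (76.95−77)/0.8944 = -0.0559
p-value (one-sided, H₁ greater) = 0.52229
At α=0.05: p ≥ α → fail to reject H₀

reject H₀: no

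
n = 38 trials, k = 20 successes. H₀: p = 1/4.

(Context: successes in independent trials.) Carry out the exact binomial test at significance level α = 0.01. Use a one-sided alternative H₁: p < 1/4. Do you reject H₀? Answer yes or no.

Exact binomial: n=38, k=20, p₀=1/4=0.2500
P(X≤20) from Σ C(n,i)·p₀^i·(1−p₀)^(n−i)
p-value (one-sided, H₁ less) = 0.99993
At α=0.01: p ≥ α → fail to reject H₀

reject H₀: no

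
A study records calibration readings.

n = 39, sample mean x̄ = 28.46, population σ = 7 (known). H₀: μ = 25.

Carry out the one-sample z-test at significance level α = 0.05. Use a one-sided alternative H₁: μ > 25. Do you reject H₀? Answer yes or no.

reject H₀: yes

SE = σ/√n = 7/√39 = 1.1209
z = (x̄−μ₀)/SE = (28.46−25)/1.1209 = 3.0868
p-value (one-sided, H₁ greater) = 0.00101
At α=0.05: p < α → reject H₀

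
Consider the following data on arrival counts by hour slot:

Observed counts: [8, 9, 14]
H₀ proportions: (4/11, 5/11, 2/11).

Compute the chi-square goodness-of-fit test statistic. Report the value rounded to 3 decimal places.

test statistic = 15.200

n = 31; E_i = n·p_i = [11.27, 14.09, 5.64]
χ² = (8−11.27)²/11.27 + (9−14.09)²/14.09 + (14−5.64)²/5.64 = 15.2000
df = 2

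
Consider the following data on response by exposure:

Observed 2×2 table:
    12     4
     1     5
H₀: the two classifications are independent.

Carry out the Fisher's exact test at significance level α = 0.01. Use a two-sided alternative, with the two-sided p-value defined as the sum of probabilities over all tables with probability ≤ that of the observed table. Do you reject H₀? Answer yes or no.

reject H₀: no

Margins: r₁=16, r₂=6, c₁=13, c₂=9, n=22
p_obs = C(16,12)·C(6,1)/C(22,13); sum pmf over tables with pmf ≤ p_obs
p-value (two-sided) = 0.02308
At α=0.01: p ≥ α → fail to reject H₀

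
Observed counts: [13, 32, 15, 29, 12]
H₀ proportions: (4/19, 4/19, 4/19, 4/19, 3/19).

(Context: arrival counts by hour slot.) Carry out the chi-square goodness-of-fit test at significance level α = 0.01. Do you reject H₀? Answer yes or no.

n = 101; E_i = n·p_i = [21.26, 21.26, 21.26, 21.26, 15.95]
χ² = (13−21.26)²/21.26 + (32−21.26)²/21.26 + (15−21.26)²/21.26 + (29−21.26)²/21.26 + (12−15.95)²/15.95 = 14.2698
df = 4
p-value (upper-tail) = 0.00648
At α=0.01: p < α → reject H₀

reject H₀: yes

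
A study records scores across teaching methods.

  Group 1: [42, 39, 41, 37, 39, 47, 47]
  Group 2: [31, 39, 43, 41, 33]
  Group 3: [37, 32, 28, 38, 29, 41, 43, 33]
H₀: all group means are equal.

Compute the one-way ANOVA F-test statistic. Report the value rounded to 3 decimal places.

Group means [41.71, 37.40, 35.12], grand mean 38.000
SSB = Σnᵢ(x̄ᵢ−x̄)² = 164.496; SSW = ΣΣ(x−x̄ᵢ)² = 411.504
MSB = 164.496/2 = 82.2482; MSW = 411.504/17 = 24.2061
F = MSB/MSW = 3.3978
df = (2, 17)

test statistic = 3.398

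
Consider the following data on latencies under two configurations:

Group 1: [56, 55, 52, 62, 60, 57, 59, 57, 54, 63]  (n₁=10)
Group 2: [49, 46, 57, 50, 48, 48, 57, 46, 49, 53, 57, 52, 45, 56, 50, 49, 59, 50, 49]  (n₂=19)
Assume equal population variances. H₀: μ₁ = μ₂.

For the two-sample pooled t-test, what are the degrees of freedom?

df = n₁ + n₂ − 2 = 10 + 19 − 2 = 27

degrees of freedom = 27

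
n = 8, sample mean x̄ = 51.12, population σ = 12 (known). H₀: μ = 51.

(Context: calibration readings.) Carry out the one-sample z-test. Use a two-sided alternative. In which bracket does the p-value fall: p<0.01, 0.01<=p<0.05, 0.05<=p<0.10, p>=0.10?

SE = σ/√n = 12/√8 = 4.2426
z = (x̄−μ₀)/SE = (51.12−51)/4.2426 = 0.0283
p-value (two-sided) = 0.97744
→ bracket: p>=0.10

p-value bracket: p>=0.10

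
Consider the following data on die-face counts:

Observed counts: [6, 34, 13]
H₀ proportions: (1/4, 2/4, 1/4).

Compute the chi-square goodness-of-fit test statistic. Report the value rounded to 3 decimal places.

n = 53; E_i = n·p_i = [13.25, 26.50, 13.25]
χ² = (6−13.25)²/13.25 + (34−26.50)²/26.50 + (13−13.25)²/13.25 = 6.0943
df = 2

test statistic = 6.094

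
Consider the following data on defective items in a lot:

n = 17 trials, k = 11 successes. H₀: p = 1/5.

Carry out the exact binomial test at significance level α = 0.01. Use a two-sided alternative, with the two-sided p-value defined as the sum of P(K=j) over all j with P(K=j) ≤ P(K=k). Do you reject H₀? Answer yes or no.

reject H₀: yes

Exact binomial: n=17, k=11, p₀=1/5=0.2000
P(X=j) = C(n,j)·p₀^j·(1−p₀)^(n−j); p = Σ P(X=j) over j with P(X=j) ≤ P(X=11)
p-value (two-sided) = 0.00008
At α=0.01: p < α → reject H₀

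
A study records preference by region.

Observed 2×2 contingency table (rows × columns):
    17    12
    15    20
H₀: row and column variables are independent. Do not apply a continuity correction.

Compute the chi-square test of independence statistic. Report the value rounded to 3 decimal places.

test statistic = 1.576

Row totals [29, 35], col totals [32, 32], n=64
χ² = (17−14.50)²/14.50 + (12−14.50)²/14.50 + (15−17.50)²/17.50 + (20−17.50)²/17.50 = 1.5764
df = 1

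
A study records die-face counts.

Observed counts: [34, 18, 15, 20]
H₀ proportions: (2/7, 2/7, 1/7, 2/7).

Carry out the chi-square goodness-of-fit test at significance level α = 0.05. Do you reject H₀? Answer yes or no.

n = 87; E_i = n·p_i = [24.86, 24.86, 12.43, 24.86]
χ² = (34−24.86)²/24.86 + (18−24.86)²/24.86 + (15−12.43)²/12.43 + (20−24.86)²/24.86 = 6.7356
df = 3
p-value (upper-tail) = 0.08082
At α=0.05: p ≥ α → fail to reject H₀

reject H₀: no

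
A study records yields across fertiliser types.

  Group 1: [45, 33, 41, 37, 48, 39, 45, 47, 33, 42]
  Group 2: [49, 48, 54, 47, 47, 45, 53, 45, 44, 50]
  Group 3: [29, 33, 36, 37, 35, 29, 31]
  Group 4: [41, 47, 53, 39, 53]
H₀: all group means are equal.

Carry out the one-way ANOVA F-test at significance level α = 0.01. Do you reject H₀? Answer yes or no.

Group means [41.00, 48.20, 32.86, 46.60], grand mean 42.344
SSB = Σnᵢ(x̄ᵢ−x̄)² = 1081.562; SSW = ΣΣ(x−x̄ᵢ)² = 603.657
MSB = 1081.562/3 = 360.5205; MSW = 603.657/28 = 21.5592
F = MSB/MSW = 16.7224
df = (3, 28)
p-value (upper-tail) = 0.00000
At α=0.01: p < α → reject H₀

reject H₀: yes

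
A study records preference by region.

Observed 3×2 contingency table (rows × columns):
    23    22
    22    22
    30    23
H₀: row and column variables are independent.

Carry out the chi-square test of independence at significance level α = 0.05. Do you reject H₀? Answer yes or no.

Row totals [45, 44, 53], col totals [75, 67], n=142
χ² = (23−23.77)²/23.77 + (22−21.23)²/21.23 + (22−23.24)²/23.24 + (22−20.76)²/20.76 + (30−27.99)²/27.99 + (23−25.01)²/25.01 = 0.4976
df = 2
p-value (upper-tail) = 0.77973
At α=0.05: p ≥ α → fail to reject H₀

reject H₀: no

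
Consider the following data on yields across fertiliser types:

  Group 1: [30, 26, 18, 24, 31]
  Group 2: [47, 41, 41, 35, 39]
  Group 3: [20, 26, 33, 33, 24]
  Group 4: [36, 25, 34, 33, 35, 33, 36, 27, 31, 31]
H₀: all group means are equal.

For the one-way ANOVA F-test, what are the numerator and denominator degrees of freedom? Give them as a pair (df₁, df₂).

degrees of freedom = [3, 21]

k = 4 groups, N = 25 total
df = (k−1, N−k) = (4−1, 25−4) = (3, 21)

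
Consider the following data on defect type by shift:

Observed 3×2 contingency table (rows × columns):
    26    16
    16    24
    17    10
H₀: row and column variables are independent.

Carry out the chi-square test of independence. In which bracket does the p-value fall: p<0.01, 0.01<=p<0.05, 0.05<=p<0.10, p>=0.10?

Row totals [42, 40, 27], col totals [59, 50], n=109
χ² = (26−22.73)²/22.73 + (16−19.27)²/19.27 + (16−21.65)²/21.65 + (24−18.35)²/18.35 + (17−14.61)²/14.61 + (10−12.39)²/12.39 = 5.0873
df = 2
p-value (upper-tail) = 0.07858
→ bracket: 0.05<=p<0.10

p-value bracket: 0.05<=p<0.10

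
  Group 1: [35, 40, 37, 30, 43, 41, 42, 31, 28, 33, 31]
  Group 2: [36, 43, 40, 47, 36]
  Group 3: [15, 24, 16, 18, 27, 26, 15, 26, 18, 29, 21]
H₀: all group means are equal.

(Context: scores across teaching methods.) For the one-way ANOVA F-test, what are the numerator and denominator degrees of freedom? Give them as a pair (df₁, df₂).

degrees of freedom = [2, 24]

k = 3 groups, N = 27 total
df = (k−1, N−k) = (3−1, 27−3) = (2, 24)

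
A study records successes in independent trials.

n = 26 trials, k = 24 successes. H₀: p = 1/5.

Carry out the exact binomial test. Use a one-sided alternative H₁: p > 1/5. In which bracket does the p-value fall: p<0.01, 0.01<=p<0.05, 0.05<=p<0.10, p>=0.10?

p-value bracket: p<0.01

Exact binomial: n=26, k=24, p₀=1/5=0.2000
P(X≥24) from Σ C(n,i)·p₀^i·(1−p₀)^(n−i)
p-value (one-sided, H₁ greater) = 0.00000
→ bracket: p<0.01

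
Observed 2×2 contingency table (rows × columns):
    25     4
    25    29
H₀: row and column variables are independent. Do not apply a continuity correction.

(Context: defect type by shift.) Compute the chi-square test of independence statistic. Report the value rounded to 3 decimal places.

test statistic = 12.548

Row totals [29, 54], col totals [50, 33], n=83
χ² = (25−17.47)²/17.47 + (4−11.53)²/11.53 + (25−32.53)²/32.53 + (29−21.47)²/21.47 = 12.5477
df = 1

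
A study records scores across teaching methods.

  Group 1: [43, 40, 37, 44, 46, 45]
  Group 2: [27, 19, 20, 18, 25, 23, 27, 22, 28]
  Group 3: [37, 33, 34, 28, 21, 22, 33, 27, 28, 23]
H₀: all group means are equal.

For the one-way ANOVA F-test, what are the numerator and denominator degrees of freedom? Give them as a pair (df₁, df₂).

degrees of freedom = [2, 22]

k = 3 groups, N = 25 total
df = (k−1, N−k) = (3−1, 25−3) = (2, 22)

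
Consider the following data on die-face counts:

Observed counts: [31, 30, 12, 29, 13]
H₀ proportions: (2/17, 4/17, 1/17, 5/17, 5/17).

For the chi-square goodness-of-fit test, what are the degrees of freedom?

df = k − 1 = 5 − 1 = 4

degrees of freedom = 4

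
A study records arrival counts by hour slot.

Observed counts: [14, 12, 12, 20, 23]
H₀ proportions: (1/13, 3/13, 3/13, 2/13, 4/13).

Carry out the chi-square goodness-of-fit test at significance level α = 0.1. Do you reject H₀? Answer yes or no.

n = 81; E_i = n·p_i = [6.23, 18.69, 18.69, 12.46, 24.92]
χ² = (14−6.23)²/6.23 + (12−18.69)²/18.69 + (12−18.69)²/18.69 + (20−12.46)²/12.46 + (23−24.92)²/24.92 = 19.1883
df = 4
p-value (upper-tail) = 0.00072
At α=0.1: p < α → reject H₀

reject H₀: yes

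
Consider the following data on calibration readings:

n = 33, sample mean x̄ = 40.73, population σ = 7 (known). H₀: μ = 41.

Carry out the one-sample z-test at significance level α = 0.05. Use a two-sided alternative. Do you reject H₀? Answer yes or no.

reject H₀: no

SE = σ/√n = 7/√33 = 1.2185
z = (x̄−μ₀)/SE = (40.73−41)/1.2185 = -0.2216
p-value (two-sided) = 0.82464
At α=0.05: p ≥ α → fail to reject H₀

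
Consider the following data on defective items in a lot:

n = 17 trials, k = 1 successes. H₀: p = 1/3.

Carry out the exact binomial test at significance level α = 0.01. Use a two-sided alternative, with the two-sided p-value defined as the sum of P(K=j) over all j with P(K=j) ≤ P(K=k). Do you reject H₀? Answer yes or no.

reject H₀: no

Exact binomial: n=17, k=1, p₀=1/3=0.3333
P(X=j) = C(n,j)·p₀^j·(1−p₀)^(n−j); p = Σ P(X=j) over j with P(X=j) ≤ P(X=1)
p-value (two-sided) = 0.01765
At α=0.01: p ≥ α → fail to reject H₀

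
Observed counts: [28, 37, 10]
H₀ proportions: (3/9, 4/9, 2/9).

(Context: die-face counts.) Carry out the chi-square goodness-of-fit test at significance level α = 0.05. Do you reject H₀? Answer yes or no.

reject H₀: no

n = 75; E_i = n·p_i = [25.00, 33.33, 16.67]
χ² = (28−25.00)²/25.00 + (37−33.33)²/33.33 + (10−16.67)²/16.67 = 3.4300
df = 2
p-value (upper-tail) = 0.17996
At α=0.05: p ≥ α → fail to reject H₀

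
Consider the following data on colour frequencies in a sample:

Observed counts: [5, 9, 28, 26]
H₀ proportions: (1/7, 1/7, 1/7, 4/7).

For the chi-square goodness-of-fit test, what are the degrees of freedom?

df = k − 1 = 4 − 1 = 3

degrees of freedom = 3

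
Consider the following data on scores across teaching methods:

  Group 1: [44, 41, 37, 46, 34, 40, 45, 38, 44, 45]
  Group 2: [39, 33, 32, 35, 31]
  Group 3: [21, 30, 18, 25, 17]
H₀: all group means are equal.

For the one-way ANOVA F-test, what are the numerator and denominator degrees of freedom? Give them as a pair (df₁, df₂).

degrees of freedom = [2, 17]

k = 3 groups, N = 20 total
df = (k−1, N−k) = (3−1, 20−3) = (2, 17)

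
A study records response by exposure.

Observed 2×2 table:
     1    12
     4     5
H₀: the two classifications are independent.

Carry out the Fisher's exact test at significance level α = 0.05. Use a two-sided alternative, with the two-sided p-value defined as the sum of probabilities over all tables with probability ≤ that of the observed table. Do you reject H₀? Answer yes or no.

Margins: r₁=13, r₂=9, c₁=5, c₂=17, n=22
p_obs = C(13,1)·C(9,4)/C(22,5); sum pmf over tables with pmf ≤ p_obs
p-value (two-sided) = 0.11586
At α=0.05: p ≥ α → fail to reject H₀

reject H₀: no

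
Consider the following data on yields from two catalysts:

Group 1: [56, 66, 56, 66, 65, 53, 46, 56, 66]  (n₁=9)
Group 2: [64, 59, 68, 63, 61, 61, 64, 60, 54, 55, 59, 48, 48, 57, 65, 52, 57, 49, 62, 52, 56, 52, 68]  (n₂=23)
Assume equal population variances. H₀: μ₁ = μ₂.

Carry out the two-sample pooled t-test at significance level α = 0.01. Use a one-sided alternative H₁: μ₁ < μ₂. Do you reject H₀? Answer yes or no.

x̄₁=58.889, s₁=7.201, n₁=9
x̄₂=58.000, s₂=6.053, n₂=23
s_p² = [8·7.201² + 22·6.053²]/30 = 40.6963
SE = √(s_p²·(1/9+1/23)) = 2.5082
t = (58.889−58.000)/2.5082 = 0.3544
df = 30
p-value (one-sided, H₁ less) = 0.63724
At α=0.01: p ≥ α → fail to reject H₀

reject H₀: no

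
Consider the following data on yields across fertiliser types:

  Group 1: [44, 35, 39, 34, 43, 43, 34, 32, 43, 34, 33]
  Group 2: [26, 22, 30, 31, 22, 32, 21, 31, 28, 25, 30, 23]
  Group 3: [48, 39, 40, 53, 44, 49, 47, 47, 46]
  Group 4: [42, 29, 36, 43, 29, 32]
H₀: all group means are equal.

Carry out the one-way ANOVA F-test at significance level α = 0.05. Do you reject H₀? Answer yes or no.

Group means [37.64, 26.75, 45.89, 35.17], grand mean 35.763
SSB = Σnᵢ(x̄ᵢ−x̄)² = 1938.351; SSW = ΣΣ(x−x̄ᵢ)² = 758.518
MSB = 1938.351/3 = 646.1169; MSW = 758.518/34 = 22.3093
F = MSB/MSW = 28.9617
df = (3, 34)
p-value (upper-tail) = 0.00000
At α=0.05: p < α → reject H₀

reject H₀: yes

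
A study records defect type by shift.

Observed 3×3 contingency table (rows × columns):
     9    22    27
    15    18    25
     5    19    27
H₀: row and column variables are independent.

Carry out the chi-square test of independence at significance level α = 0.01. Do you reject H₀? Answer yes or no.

Row totals [58, 58, 51], col totals [29, 59, 79], n=167
χ² = (9−10.07)²/10.07 + (22−20.49)²/20.49 + (27−27.44)²/27.44 + (15−10.07)²/10.07 + (18−20.49)²/20.49 + (25−27.44)²/27.44 + (5−8.86)²/8.86 + (19−18.02)²/18.02 + (27−24.13)²/24.13 = 5.2379
df = 4
p-value (upper-tail) = 0.26375
At α=0.01: p ≥ α → fail to reject H₀

reject H₀: no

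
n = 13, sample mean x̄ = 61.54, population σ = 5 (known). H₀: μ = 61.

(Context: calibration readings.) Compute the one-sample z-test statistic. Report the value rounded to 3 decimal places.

test statistic = 0.389

SE = σ/√n = 5/√13 = 1.3868
z = (x̄−μ₀)/SE = (61.54−61)/1.3868 = 0.3894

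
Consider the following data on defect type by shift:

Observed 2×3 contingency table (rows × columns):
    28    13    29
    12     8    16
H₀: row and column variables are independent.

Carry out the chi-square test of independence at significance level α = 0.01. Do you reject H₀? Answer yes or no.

Row totals [70, 36], col totals [40, 21, 45], n=106
χ² = (28−26.42)²/26.42 + (13−13.87)²/13.87 + (29−29.72)²/29.72 + (12−13.58)²/13.58 + (8−7.13)²/7.13 + (16−15.28)²/15.28 = 0.4909
df = 2
p-value (upper-tail) = 0.78236
At α=0.01: p ≥ α → fail to reject H₀

reject H₀: no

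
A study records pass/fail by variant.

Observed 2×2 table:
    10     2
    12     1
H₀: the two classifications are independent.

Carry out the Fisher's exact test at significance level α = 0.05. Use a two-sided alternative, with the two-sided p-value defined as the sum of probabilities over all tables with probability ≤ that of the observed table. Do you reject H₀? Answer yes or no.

reject H₀: no

Margins: r₁=12, r₂=13, c₁=22, c₂=3, n=25
p_obs = C(12,10)·C(13,12)/C(25,22); sum pmf over tables with pmf ≤ p_obs
p-value (two-sided) = 0.59304
At α=0.05: p ≥ α → fail to reject H₀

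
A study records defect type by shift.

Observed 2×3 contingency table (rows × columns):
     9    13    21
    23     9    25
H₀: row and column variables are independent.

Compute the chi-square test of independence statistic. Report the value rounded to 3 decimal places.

test statistic = 5.345

Row totals [43, 57], col totals [32, 22, 46], n=100
χ² = (9−13.76)²/13.76 + (13−9.46)²/9.46 + (21−19.78)²/19.78 + (23−18.24)²/18.24 + (9−12.54)²/12.54 + (25−26.22)²/26.22 = 5.3449
df = 2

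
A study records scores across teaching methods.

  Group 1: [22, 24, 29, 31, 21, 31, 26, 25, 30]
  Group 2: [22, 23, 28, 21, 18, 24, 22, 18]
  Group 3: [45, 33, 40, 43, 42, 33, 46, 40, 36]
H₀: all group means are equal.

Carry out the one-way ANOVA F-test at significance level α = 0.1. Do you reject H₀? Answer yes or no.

Group means [26.56, 22.00, 39.78], grand mean 29.731
SSB = Σnᵢ(x̄ᵢ−x̄)² = 1477.338; SSW = ΣΣ(x−x̄ᵢ)² = 379.778
MSB = 1477.338/2 = 738.6688; MSW = 379.778/23 = 16.5121
F = MSB/MSW = 44.7351
df = (2, 23)
p-value (upper-tail) = 0.00000
At α=0.1: p < α → reject H₀

reject H₀: yes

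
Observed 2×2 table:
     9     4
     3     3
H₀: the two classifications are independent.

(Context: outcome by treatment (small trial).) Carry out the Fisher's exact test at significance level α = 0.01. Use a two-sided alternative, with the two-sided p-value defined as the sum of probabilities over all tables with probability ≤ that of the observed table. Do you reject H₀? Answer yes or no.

reject H₀: no

Margins: r₁=13, r₂=6, c₁=12, c₂=7, n=19
p_obs = C(13,9)·C(6,3)/C(19,12); sum pmf over tables with pmf ≤ p_obs
p-value (two-sided) = 0.61687
At α=0.01: p ≥ α → fail to reject H₀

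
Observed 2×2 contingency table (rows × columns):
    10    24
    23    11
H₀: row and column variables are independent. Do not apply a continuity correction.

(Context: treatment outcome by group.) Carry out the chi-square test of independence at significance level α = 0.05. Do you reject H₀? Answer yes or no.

reject H₀: yes

Row totals [34, 34], col totals [33, 35], n=68
χ² = (10−16.50)²/16.50 + (24−17.50)²/17.50 + (23−16.50)²/16.50 + (11−17.50)²/17.50 = 9.9498
df = 1
p-value (upper-tail) = 0.00161
At α=0.05: p < α → reject H₀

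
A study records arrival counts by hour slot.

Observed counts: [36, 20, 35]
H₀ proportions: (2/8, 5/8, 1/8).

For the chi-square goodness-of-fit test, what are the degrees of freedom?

df = k − 1 = 3 − 1 = 2

degrees of freedom = 2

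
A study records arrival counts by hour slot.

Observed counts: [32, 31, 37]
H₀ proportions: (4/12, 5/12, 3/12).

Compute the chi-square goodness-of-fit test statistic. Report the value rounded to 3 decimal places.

n = 100; E_i = n·p_i = [33.33, 41.67, 25.00]
χ² = (32−33.33)²/33.33 + (31−41.67)²/41.67 + (37−25.00)²/25.00 = 8.5440
df = 2

test statistic = 8.544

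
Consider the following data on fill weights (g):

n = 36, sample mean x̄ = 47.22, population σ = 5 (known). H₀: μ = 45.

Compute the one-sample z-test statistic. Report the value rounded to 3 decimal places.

test statistic = 2.664

SE = σ/√n = 5/√36 = 0.8333
z = (x̄−μ₀)/SE = (47.22−45)/0.8333 = 2.6640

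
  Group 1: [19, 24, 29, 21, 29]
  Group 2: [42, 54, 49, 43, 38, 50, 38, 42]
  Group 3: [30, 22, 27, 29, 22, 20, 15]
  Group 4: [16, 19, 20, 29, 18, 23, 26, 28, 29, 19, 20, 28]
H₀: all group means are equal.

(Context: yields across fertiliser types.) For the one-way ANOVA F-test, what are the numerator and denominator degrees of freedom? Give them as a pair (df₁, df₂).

degrees of freedom = [3, 28]

k = 4 groups, N = 32 total
df = (k−1, N−k) = (4−1, 32−4) = (3, 28)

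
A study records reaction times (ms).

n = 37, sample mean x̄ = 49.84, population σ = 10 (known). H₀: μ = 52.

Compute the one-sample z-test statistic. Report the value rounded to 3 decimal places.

test statistic = -1.314

SE = σ/√n = 10/√37 = 1.6440
z = (x̄−μ₀)/SE = (49.84−52)/1.6440 = -1.3139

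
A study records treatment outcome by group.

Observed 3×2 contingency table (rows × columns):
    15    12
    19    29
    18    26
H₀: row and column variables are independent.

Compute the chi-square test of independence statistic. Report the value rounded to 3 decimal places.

Row totals [27, 48, 44], col totals [52, 67], n=119
χ² = (15−11.80)²/11.80 + (12−15.20)²/15.20 + (19−20.97)²/20.97 + (29−27.03)²/27.03 + (18−19.23)²/19.23 + (26−24.77)²/24.77 = 2.0124
df = 2

test statistic = 2.012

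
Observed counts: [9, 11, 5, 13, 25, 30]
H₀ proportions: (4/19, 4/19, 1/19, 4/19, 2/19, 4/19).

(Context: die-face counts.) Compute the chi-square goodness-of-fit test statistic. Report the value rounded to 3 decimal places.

test statistic = 40.868

n = 93; E_i = n·p_i = [19.58, 19.58, 4.89, 19.58, 9.79, 19.58]
χ² = (9−19.58)²/19.58 + (11−19.58)²/19.58 + (5−4.89)²/4.89 + (13−19.58)²/19.58 + (25−9.79)²/9.79 + (30−19.58)²/19.58 = 40.8683
df = 5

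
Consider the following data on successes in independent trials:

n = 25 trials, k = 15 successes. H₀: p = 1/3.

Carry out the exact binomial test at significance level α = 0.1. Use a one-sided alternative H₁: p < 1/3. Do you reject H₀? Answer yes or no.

Exact binomial: n=25, k=15, p₀=1/3=0.3333
P(X≤15) from Σ C(n,i)·p₀^i·(1−p₀)^(n−i)
p-value (one-sided, H₁ less) = 0.99835
At α=0.1: p ≥ α → fail to reject H₀

reject H₀: no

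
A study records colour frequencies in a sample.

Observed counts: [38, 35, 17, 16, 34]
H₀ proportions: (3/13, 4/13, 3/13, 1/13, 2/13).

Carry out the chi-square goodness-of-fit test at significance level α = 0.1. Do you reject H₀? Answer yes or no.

n = 140; E_i = n·p_i = [32.31, 43.08, 32.31, 10.77, 21.54]
χ² = (38−32.31)²/32.31 + (35−43.08)²/43.08 + (17−32.31)²/32.31 + (16−10.77)²/10.77 + (34−21.54)²/21.54 = 19.5208
df = 4
p-value (upper-tail) = 0.00062
At α=0.1: p < α → reject H₀

reject H₀: yes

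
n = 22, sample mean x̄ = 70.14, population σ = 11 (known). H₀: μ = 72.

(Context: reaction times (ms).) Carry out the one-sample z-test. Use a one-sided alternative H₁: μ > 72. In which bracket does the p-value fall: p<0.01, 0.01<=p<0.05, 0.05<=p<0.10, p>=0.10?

p-value bracket: p>=0.10

SE = σ/√n = 11/√22 = 2.3452
z = (x̄−μ₀)/SE = (70.14−72)/2.3452 = -0.7931
p-value (one-sided, H₁ greater) = 0.78614
→ bracket: p>=0.10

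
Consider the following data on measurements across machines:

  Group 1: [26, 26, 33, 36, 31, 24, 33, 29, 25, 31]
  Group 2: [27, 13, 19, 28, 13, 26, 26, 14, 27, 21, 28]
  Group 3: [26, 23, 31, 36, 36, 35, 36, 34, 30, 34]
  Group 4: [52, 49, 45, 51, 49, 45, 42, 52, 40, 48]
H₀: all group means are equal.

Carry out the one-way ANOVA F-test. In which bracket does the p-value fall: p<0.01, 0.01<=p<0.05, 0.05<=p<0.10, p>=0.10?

Group means [29.40, 22.00, 32.10, 47.30], grand mean 32.439
SSB = Σnᵢ(x̄ᵢ−x̄)² = 3500.698; SSW = ΣΣ(x−x̄ᵢ)² = 879.400
MSB = 3500.698/3 = 1166.8992; MSW = 879.400/37 = 23.7676
F = MSB/MSW = 49.0963
df = (3, 37)
p-value (upper-tail) = 0.00000
→ bracket: p<0.01

p-value bracket: p<0.01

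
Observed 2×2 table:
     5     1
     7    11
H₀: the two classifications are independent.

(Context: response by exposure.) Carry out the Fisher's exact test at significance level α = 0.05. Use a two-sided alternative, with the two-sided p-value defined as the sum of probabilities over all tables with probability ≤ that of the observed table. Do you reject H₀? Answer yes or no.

Margins: r₁=6, r₂=18, c₁=12, c₂=12, n=24
p_obs = C(6,5)·C(18,7)/C(24,12); sum pmf over tables with pmf ≤ p_obs
p-value (two-sided) = 0.15495
At α=0.05: p ≥ α → fail to reject H₀

reject H₀: no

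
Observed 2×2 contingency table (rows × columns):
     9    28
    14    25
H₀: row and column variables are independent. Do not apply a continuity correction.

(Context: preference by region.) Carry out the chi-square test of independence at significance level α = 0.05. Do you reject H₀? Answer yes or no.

reject H₀: no

Row totals [37, 39], col totals [23, 53], n=76
χ² = (9−11.20)²/11.20 + (28−25.80)²/25.80 + (14−11.80)²/11.80 + (25−27.20)²/27.20 = 1.2050
df = 1
p-value (upper-tail) = 0.27233
At α=0.05: p ≥ α → fail to reject H₀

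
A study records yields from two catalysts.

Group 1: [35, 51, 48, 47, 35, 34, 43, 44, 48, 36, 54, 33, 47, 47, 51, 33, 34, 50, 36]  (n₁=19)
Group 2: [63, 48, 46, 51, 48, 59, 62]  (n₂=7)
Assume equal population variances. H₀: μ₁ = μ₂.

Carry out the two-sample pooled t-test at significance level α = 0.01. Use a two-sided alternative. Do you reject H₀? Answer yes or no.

reject H₀: yes

x̄₁=42.421, s₁=7.373, n₁=19
x̄₂=53.857, s₂=7.244, n₂=7
s_p² = [18·7.373² + 6·7.244²]/24 = 53.8954
SE = √(s_p²·(1/19+1/7)) = 3.2459
t = (42.421−53.857)/3.2459 = -3.5232
df = 24
p-value (two-sided) = 0.00174
At α=0.01: p < α → reject H₀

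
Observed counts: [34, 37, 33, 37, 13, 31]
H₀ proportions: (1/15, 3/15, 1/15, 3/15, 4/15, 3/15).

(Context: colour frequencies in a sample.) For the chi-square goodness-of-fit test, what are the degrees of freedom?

df = k − 1 = 6 − 1 = 5

degrees of freedom = 5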